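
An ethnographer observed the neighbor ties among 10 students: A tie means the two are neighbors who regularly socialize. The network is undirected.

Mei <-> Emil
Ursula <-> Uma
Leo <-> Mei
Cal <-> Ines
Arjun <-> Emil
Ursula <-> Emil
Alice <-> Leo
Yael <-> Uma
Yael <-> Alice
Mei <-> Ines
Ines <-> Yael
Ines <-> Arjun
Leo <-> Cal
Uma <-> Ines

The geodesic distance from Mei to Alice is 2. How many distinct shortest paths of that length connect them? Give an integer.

1

The shortest distance is 2, and the only length-2 path is Mei–Leo–Alice. So there is exactly 1 shortest path.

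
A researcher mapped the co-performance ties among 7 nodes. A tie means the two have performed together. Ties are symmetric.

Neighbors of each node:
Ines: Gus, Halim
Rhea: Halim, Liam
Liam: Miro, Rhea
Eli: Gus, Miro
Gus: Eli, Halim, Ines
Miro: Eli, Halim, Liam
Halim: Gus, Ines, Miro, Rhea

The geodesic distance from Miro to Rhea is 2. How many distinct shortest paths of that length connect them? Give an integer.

2

The shortest distance is 2. The length-2 paths are: Miro–Halim–Rhea; Miro–Liam–Rhea.
That gives 2 distinct shortest paths.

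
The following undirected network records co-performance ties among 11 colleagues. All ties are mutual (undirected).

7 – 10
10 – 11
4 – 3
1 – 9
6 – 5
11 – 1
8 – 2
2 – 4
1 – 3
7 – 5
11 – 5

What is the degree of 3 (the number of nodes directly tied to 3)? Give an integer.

3 is directly tied to 1 and 4. That is 2 neighbors, so the degree of 3 is 2.

2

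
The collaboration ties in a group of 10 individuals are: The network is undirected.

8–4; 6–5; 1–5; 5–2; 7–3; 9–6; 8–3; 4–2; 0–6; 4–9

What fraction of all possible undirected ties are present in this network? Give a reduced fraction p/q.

2/9

There are 10 edges and 10 nodes, so the maximum possible is C(10,2) = 45.
Density = 10/45 = 2/9.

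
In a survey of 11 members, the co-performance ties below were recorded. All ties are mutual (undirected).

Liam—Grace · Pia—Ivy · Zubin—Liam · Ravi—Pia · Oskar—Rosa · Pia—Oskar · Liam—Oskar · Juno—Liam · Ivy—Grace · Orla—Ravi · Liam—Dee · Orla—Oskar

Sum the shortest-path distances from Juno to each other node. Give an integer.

25

Distances from Juno: Dee:2, Grace:2, Ivy:3, Liam:1, Orla:3, Oskar:2, Pia:3, Ravi:4, Rosa:3, Zubin:2.
Sum = 2 + 2 + 3 + 1 + 3 + 2 + 3 + 4 + 3 + 2 = 25.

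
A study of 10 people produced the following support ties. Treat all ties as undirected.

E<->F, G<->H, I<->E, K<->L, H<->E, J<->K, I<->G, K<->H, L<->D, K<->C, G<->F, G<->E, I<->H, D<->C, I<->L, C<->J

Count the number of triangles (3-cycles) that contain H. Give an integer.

3

H's neighbors: E, G, I, and K.
Neighbor pairs that are themselves tied: H–E–G; H–E–I; H–G–I. Each forms one triangle with H, for 3 in total.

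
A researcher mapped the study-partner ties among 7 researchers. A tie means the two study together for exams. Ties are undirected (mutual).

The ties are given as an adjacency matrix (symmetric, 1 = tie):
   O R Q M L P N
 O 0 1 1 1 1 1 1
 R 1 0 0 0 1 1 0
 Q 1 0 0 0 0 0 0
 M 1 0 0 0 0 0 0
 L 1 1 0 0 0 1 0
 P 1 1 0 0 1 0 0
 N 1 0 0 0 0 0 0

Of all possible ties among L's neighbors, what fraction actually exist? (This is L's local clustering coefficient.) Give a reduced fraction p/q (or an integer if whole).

1

L's neighbors: O, P, and R (k = 3).
Possible neighbor pairs: C(3,2) = 3. Edges among them: O–P, O–R, P–R → e = 3.
Clustering(L) = 3/3 = 1.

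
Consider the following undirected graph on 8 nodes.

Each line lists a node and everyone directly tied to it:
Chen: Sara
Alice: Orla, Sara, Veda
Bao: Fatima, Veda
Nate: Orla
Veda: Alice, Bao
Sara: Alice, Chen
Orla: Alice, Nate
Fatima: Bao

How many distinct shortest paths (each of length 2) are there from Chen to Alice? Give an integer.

1

The shortest distance is 2, and the only length-2 path is Chen–Sara–Alice. So there is exactly 1 shortest path.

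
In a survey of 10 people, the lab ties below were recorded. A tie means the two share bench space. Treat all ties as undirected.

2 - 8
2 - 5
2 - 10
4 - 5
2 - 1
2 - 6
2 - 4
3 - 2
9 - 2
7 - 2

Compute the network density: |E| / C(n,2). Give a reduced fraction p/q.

2/9

There are 10 edges and 10 nodes, so the maximum possible is C(10,2) = 45.
Density = 10/45 = 2/9.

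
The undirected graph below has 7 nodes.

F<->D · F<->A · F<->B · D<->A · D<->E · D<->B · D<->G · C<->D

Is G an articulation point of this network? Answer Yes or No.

No

Even without G, every remaining node can still reach every other (the residual graph is connected), so G is not a cut vertex.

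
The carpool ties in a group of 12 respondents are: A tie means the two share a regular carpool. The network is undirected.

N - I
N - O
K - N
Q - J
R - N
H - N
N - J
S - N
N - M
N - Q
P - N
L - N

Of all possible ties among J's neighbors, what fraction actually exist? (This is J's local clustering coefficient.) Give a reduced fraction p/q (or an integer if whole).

1

J's neighbors: N and Q (k = 2).
Possible neighbor pairs: C(2,2) = 1. Edges among them: N–Q → e = 1.
Clustering(J) = 1/1.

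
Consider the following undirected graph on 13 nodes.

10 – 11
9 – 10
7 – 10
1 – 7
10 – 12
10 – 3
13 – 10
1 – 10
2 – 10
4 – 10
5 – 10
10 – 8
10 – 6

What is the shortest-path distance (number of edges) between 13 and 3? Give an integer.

One shortest route is 13 – 10 – 3, which uses 2 edges, and 13 and 3 are not directly tied, so nothing shorter exists. So d(13,3) = 2.

2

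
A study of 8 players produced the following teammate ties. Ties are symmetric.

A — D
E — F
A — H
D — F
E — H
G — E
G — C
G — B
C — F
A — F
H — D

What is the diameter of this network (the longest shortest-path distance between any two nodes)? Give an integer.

4

Eccentricity of each node (its greatest distance to any other): A:4, B:4, C:3, D:4, E:2, F:3, G:3, H:3.
The maximum eccentricity is 4, realized for instance by the pair B–D via B – G – C – F – D. So the diameter is 4.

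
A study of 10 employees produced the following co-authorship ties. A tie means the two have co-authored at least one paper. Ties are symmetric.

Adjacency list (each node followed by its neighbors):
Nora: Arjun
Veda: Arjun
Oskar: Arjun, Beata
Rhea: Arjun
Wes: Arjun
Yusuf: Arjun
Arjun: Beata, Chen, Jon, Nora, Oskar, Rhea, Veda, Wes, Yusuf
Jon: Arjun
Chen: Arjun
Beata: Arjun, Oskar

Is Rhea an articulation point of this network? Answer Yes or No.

No

Even without Rhea, every remaining node can still reach every other (the residual graph is connected), so Rhea is not a cut vertex.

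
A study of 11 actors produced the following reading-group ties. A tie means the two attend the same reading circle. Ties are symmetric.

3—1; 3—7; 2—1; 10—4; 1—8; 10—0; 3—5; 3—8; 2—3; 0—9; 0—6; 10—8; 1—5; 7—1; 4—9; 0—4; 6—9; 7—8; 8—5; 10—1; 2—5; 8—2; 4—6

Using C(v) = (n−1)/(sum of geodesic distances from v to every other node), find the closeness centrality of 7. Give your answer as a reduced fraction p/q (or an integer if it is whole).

Distances from 7: 0:3, 1:1, 2:2, 3:1, 4:3, 5:2, 6:4, 8:1, 9:4, 10:2. Sum = 23.
n = 11, so closeness = 10/23.

10/23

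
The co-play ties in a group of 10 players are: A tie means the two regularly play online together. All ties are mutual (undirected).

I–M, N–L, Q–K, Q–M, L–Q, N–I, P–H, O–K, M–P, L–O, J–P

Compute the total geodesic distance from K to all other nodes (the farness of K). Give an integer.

23

Distances from K: H:4, I:3, J:4, L:2, M:2, N:3, O:1, P:3, Q:1.
Sum = 4 + 3 + 4 + 2 + 2 + 3 + 1 + 3 + 1 = 23.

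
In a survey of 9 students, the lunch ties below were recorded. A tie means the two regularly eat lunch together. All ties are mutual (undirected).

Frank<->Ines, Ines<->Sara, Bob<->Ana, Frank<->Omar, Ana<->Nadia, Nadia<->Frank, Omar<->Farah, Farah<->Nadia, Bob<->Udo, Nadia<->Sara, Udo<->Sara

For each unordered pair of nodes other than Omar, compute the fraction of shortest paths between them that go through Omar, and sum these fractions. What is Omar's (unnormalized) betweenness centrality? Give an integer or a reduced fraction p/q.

Pairs whose geodesics pass through Omar — Farah–Frank: 1/2; Farah–Ines: 1/3.
All other pairs contribute 0.
Summing the contributions gives betweenness(Omar) = 5/6.

5/6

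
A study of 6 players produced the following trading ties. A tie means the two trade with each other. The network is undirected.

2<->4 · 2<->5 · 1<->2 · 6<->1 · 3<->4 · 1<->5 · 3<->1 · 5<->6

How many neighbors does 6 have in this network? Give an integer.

2

6 is directly tied to 1 and 5. That is 2 neighbors, so the degree of 6 is 2.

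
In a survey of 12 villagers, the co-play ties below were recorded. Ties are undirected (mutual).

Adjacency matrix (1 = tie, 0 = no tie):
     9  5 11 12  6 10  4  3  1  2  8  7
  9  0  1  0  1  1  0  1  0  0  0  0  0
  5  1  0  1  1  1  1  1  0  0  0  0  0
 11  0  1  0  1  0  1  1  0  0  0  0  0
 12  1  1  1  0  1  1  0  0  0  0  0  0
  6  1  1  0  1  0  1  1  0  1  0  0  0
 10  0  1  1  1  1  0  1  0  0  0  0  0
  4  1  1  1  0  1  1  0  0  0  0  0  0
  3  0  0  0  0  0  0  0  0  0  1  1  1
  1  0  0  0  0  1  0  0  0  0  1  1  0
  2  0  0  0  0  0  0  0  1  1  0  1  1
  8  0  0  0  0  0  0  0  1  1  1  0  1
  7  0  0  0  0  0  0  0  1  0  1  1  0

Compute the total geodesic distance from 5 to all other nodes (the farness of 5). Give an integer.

Distances from 5: 1:2, 2:3, 3:4, 4:1, 6:1, 7:4, 8:3, 9:1, 10:1, 11:1, 12:1.
Sum = 2 + 3 + 4 + 1 + 1 + 4 + 3 + 1 + 1 + 1 + 1 = 22.

22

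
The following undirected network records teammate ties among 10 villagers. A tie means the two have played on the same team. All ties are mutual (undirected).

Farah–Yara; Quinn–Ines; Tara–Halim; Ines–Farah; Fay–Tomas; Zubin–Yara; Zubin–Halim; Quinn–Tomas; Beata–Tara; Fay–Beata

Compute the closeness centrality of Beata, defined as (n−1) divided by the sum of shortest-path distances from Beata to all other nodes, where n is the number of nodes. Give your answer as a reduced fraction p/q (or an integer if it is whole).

9/25

Distances from Beata: Farah:5, Fay:1, Halim:2, Ines:4, Quinn:3, Tara:1, Tomas:2, Yara:4, Zubin:3. Sum = 25.
n = 10, so closeness = 9/25.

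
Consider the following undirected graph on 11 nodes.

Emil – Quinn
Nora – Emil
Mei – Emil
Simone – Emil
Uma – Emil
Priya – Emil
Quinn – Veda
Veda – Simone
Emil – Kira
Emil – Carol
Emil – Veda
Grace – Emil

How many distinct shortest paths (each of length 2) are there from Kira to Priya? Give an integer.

1

The shortest distance is 2, and the only length-2 path is Kira–Emil–Priya. So there is exactly 1 shortest path.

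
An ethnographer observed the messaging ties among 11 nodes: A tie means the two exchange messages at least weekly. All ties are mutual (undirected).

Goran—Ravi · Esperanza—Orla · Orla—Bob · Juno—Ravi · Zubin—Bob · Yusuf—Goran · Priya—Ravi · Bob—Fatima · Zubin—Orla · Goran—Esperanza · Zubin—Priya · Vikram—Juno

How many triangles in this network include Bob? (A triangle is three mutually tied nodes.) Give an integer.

Bob's neighbors: Fatima, Orla, and Zubin.
Neighbor pairs that are themselves tied: Bob–Orla–Zubin. Each forms one triangle with Bob, for 1 in total.

1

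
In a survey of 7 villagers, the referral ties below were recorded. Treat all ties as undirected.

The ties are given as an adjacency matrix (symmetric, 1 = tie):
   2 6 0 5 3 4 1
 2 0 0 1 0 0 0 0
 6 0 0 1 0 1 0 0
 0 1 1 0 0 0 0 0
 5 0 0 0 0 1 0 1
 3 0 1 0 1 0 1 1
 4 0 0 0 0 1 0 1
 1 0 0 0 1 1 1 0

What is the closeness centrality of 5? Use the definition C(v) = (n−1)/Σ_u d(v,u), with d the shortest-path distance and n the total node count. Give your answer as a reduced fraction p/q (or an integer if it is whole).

Distances from 5: 0:3, 1:1, 2:4, 3:1, 4:2, 6:2. Sum = 13.
n = 7, so closeness = 6/13.

6/13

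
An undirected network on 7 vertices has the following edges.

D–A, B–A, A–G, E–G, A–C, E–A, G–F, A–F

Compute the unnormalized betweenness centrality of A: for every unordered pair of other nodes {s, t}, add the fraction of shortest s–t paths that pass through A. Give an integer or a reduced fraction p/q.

Pairs whose geodesics pass through A — E–B: 1; E–C: 1; E–D: 1; E–F: 1/2; B–C: 1; B–D: 1; B–F: 1; B–G: 1; C–D: 1; C–F: 1; C–G: 1; D–F: 1; D–G: 1.
All other pairs contribute 0.
Summing the contributions gives betweenness(A) = 25/2.

25/2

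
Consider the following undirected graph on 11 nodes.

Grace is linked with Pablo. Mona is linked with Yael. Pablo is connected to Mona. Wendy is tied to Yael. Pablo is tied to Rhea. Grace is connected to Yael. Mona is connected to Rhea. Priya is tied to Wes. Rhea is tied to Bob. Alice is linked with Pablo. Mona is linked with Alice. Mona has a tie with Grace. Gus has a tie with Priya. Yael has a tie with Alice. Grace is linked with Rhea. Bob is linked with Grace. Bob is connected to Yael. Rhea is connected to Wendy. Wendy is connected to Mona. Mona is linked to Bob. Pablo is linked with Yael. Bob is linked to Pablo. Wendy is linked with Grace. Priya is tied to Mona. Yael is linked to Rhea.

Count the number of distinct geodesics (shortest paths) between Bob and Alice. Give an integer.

The shortest distance is 2. The length-2 paths are: Bob–Mona–Alice; Bob–Yael–Alice; Bob–Pablo–Alice.
That gives 3 distinct shortest paths.

3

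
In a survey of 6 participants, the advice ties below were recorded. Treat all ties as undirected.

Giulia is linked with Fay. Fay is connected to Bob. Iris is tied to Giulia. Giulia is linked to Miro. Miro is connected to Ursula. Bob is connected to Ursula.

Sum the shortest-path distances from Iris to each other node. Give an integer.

Distances from Iris: Bob:3, Fay:2, Giulia:1, Miro:2, Ursula:3.
Sum = 3 + 2 + 1 + 2 + 3 = 11.

11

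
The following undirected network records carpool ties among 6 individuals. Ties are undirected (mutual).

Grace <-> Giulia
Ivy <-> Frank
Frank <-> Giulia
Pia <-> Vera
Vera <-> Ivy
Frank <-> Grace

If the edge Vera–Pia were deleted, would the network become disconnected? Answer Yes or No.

Without the Vera–Pia edge there is no alternate route between Vera and Pia, so the network disconnects. It is a bridge.

Yes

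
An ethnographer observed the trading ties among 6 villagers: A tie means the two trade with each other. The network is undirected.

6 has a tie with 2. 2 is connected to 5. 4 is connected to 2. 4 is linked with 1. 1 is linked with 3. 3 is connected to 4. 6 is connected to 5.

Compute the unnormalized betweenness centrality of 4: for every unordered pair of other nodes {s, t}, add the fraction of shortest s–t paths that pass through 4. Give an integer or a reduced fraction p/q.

Pairs whose geodesics pass through 4 — 6–3: 1; 6–1: 1; 5–3: 1; 5–1: 1; 2–3: 1; 2–1: 1.
All other pairs contribute 0.
Summing the contributions gives betweenness(4) = 6.

6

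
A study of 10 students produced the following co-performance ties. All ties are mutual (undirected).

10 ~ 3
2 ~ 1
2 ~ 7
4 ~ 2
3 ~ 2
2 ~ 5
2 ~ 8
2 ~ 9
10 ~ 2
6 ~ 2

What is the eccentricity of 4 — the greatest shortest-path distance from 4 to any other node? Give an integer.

Distances from 4: 1:2, 2:1, 3:2, 5:2, 6:2, 7:2, 8:2, 9:2, 10:2.
The largest is 2 (to 1, 9, 8, 6, 3, 10, 5, and 7), so the eccentricity of 4 is 2.

2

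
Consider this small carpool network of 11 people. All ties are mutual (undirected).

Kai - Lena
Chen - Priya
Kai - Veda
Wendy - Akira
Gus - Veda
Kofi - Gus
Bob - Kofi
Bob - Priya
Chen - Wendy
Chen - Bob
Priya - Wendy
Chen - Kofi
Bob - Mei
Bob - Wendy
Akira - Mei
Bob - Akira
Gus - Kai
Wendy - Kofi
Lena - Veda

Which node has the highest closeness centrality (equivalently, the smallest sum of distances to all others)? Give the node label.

Farness (sum of distances to all others) for each node — Akira:25, Bob:18, Chen:20, Gus:20, Kai:26, Kofi:17, Lena:34, Mei:26, Priya:25, Veda:26, Wendy:19.
The smallest farness is 17, for Kofi, so Kofi has the highest closeness.

Kofi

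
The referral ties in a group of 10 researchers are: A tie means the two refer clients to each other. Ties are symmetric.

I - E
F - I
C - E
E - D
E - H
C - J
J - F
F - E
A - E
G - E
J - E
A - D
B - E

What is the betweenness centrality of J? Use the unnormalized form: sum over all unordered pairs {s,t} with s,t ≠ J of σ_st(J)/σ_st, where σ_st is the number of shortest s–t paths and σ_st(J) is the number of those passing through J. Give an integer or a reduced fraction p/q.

1/2

Pairs whose geodesics pass through J — C–F: 1/2.
All other pairs contribute 0.
Summing the contributions gives betweenness(J) = 1/2.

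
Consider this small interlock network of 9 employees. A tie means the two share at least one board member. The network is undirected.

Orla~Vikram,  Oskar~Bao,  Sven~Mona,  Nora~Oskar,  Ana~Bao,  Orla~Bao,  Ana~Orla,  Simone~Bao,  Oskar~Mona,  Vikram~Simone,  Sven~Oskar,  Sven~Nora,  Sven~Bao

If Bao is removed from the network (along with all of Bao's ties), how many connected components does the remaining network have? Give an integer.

Without Bao, the remaining ties split the others into: {Mona, Nora, Oskar, Sven}; {Ana, Orla, Simone, Vikram}.
That's 2 separate components.

2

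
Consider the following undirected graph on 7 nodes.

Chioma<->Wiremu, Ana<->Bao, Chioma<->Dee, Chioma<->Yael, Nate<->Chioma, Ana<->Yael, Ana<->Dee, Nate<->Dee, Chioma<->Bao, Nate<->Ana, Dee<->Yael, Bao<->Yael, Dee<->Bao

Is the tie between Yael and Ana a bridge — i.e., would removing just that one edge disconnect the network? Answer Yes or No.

No

Even without that edge, Yael still reaches Ana via Yael – Bao – Ana, so the network stays connected. Not a bridge.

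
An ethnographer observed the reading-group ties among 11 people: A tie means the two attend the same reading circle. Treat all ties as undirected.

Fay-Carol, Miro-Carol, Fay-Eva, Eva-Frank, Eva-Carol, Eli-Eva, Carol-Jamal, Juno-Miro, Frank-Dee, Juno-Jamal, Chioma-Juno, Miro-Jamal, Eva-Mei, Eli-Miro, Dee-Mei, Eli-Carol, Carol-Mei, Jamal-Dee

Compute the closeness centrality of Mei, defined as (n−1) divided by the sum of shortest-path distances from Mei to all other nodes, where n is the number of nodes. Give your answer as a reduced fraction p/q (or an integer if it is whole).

Distances from Mei: Carol:1, Chioma:4, Dee:1, Eli:2, Eva:1, Fay:2, Frank:2, Jamal:2, Juno:3, Miro:2. Sum = 20.
n = 11, so closeness = 10/20 = 1/2.

1/2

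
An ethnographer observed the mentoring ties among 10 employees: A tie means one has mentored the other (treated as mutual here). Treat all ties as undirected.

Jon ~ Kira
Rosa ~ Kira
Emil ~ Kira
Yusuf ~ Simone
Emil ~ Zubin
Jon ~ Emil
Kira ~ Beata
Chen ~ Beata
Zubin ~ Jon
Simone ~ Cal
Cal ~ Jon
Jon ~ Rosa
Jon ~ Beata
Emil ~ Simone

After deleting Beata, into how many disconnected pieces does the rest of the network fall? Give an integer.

2

Without Beata, the remaining ties split the others into: {Cal, Emil, Jon, Kira, Rosa, Simone, Yusuf, Zubin}; {Chen}.
That's 2 separate components.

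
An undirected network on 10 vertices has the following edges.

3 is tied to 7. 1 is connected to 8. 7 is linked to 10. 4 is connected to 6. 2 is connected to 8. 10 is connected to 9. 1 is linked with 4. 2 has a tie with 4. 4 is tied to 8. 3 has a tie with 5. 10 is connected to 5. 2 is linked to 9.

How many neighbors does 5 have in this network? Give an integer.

5 is directly tied to 3 and 10. That is 2 neighbors, so the degree of 5 is 2.

2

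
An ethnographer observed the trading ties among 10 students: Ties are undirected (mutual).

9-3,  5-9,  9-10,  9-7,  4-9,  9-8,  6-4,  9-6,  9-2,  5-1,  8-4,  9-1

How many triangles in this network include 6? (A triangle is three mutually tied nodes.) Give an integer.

6's neighbors: 4 and 9.
Neighbor pairs that are themselves tied: 6–4–9. Each forms one triangle with 6, for 1 in total.

1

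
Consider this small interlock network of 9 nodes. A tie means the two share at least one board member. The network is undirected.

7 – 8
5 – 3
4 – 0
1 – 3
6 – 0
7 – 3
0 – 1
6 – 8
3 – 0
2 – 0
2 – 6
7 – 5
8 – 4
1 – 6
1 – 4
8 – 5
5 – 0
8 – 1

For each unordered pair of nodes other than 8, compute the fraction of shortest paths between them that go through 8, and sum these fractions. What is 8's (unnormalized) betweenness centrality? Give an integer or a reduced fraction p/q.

Pairs whose geodesics pass through 8 — 2–7: 1/3; 6–7: 1; 6–4: 1/3; 6–5: 1/2; 7–4: 1; 7–1: 1/2; 4–5: 1/2; 1–5: 1/3.
All other pairs contribute 0.
Summing the contributions gives betweenness(8) = 9/2.

9/2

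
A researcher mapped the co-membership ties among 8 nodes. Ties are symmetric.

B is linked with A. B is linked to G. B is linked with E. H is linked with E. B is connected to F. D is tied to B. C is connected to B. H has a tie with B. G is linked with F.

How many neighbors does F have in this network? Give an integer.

2

F is directly tied to B and G. That is 2 neighbors, so the degree of F is 2.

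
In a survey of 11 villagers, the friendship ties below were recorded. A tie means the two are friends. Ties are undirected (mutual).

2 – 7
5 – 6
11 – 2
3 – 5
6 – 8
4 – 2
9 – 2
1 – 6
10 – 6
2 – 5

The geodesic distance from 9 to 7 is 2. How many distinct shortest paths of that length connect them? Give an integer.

1

The shortest distance is 2, and the only length-2 path is 9–2–7. So there is exactly 1 shortest path.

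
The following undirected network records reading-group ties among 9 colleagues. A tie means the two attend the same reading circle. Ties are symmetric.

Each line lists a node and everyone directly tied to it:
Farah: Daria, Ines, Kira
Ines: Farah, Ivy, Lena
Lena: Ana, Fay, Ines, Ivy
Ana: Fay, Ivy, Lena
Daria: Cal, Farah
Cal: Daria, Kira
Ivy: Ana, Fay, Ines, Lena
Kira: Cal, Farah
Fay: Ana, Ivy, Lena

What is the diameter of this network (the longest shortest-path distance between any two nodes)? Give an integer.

5

Eccentricity of each node (its greatest distance to any other): Ana:5, Cal:5, Daria:4, Farah:3, Fay:5, Ines:3, Ivy:4, Kira:4, Lena:4.
The maximum eccentricity is 5, realized for instance by the pair Fay–Cal via Fay – Lena – Ines – Farah – Daria – Cal. So the diameter is 5.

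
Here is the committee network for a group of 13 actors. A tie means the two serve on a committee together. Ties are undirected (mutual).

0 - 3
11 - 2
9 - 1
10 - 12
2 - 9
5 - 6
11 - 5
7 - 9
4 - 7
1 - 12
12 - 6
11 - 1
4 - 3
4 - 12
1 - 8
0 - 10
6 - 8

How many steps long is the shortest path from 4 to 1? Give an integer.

One shortest route is 4 – 12 – 1, which uses 2 edges, and 4 and 1 are not directly tied, so nothing shorter exists. So d(4,1) = 2.

2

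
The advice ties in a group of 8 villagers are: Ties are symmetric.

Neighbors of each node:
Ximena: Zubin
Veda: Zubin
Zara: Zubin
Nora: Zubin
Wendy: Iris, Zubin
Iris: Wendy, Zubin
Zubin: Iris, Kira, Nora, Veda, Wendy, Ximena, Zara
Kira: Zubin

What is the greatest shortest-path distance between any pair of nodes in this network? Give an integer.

2

Eccentricity of each node (its greatest distance to any other): Iris:2, Kira:2, Nora:2, Veda:2, Wendy:2, Ximena:2, Zara:2, Zubin:1.
The maximum eccentricity is 2, realized for instance by the pair Nora–Veda via Nora – Zubin – Veda. So the diameter is 2.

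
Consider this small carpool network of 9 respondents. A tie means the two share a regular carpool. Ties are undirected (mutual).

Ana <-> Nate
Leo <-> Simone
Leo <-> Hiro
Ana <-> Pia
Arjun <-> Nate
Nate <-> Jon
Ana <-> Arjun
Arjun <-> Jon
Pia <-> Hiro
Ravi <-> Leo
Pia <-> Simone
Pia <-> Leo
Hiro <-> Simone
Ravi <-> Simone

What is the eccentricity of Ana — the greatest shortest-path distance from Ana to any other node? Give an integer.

3

Distances from Ana: Arjun:1, Hiro:2, Jon:2, Leo:2, Nate:1, Pia:1, Ravi:3, Simone:2.
The largest is 3 (to Ravi), so the eccentricity of Ana is 3.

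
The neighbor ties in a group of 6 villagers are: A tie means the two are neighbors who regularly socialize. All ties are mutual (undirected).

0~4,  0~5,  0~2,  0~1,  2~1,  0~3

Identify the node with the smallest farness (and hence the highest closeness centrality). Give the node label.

Farness (sum of distances to all others) for each node — 0:5, 1:8, 2:8, 3:9, 4:9, 5:9.
The smallest farness is 5, for 0, so 0 has the highest closeness.

0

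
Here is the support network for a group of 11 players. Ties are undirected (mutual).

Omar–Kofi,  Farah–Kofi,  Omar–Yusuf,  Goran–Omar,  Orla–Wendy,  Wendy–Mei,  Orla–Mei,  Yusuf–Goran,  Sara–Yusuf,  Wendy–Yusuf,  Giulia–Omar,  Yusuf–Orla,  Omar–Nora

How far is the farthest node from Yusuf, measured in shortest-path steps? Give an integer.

Distances from Yusuf: Farah:3, Giulia:2, Goran:1, Kofi:2, Mei:2, Nora:2, Omar:1, Orla:1, Sara:1, Wendy:1.
The largest is 3 (to Farah), so the eccentricity of Yusuf is 3.

3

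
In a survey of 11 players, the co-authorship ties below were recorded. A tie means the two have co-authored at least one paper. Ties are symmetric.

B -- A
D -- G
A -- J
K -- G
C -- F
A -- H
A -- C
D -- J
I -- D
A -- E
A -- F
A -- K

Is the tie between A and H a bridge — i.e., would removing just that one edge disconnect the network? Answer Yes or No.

Without the A–H edge there is no alternate route between A and H, so the network disconnects. It is a bridge.

Yes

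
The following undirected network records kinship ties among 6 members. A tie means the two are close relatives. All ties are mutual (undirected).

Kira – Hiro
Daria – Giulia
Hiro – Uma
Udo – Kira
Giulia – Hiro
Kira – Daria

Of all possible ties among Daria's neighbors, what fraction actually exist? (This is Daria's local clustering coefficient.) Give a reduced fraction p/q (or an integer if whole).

0

Daria's neighbors: Giulia and Kira (k = 2).
Possible neighbor pairs: C(2,2) = 1. Edges among them: none → e = 0.
Clustering(Daria) = 0/1.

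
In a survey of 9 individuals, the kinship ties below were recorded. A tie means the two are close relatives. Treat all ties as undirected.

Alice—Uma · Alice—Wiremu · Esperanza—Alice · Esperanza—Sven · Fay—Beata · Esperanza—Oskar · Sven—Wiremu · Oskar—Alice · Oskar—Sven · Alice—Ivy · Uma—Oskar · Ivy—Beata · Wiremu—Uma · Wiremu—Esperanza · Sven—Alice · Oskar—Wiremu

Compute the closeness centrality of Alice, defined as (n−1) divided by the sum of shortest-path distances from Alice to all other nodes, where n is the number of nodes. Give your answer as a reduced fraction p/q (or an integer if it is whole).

Distances from Alice: Beata:2, Esperanza:1, Fay:3, Ivy:1, Oskar:1, Sven:1, Uma:1, Wiremu:1. Sum = 11.
n = 9, so closeness = 8/11.

8/11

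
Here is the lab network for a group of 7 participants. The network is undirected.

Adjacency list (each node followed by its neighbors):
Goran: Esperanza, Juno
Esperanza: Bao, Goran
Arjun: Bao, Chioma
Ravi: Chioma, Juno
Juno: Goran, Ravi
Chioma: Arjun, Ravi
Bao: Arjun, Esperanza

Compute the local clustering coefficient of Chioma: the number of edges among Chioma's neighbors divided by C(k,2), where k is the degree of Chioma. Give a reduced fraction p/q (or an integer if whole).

Chioma's neighbors: Arjun and Ravi (k = 2).
Possible neighbor pairs: C(2,2) = 1. Edges among them: none → e = 0.
Clustering(Chioma) = 0/1.

0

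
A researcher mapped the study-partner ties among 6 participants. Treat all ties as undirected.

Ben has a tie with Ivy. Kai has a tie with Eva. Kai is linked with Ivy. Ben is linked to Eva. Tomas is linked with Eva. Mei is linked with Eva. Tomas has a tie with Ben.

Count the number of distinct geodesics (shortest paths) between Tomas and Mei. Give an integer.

1

The shortest distance is 2, and the only length-2 path is Tomas–Eva–Mei. So there is exactly 1 shortest path.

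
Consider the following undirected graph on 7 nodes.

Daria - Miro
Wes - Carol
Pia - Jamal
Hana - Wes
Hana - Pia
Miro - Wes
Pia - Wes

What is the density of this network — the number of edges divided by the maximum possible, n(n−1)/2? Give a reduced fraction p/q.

1/3

There are 7 edges and 7 nodes, so the maximum possible is C(7,2) = 21.
Density = 7/21 = 1/3.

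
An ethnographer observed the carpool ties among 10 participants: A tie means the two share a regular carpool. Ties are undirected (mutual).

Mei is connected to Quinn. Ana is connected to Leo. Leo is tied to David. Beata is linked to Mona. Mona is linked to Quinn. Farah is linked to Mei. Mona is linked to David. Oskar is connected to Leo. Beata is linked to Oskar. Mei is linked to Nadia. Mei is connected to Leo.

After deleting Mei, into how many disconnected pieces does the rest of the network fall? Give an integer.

Without Mei, the remaining ties split the others into: {Ana, Beata, David, Leo, Mona, Oskar, Quinn}; {Farah}; {Nadia}.
That's 3 separate components.

3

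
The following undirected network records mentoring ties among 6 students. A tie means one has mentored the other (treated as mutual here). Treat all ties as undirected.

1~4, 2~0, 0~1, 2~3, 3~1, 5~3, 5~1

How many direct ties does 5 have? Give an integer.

2

5 is directly tied to 1 and 3. That is 2 neighbors, so the degree of 5 is 2.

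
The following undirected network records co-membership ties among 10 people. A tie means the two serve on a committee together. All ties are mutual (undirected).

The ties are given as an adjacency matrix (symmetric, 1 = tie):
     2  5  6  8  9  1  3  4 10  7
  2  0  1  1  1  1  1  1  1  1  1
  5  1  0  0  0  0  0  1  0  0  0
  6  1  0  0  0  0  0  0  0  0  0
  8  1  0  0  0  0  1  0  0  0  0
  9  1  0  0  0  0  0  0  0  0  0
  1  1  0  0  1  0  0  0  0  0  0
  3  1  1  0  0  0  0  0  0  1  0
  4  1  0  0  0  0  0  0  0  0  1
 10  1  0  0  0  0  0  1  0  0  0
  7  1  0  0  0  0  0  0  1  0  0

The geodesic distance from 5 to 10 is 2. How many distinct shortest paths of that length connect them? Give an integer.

The shortest distance is 2. The length-2 paths are: 5–2–10; 5–3–10.
That gives 2 distinct shortest paths.

2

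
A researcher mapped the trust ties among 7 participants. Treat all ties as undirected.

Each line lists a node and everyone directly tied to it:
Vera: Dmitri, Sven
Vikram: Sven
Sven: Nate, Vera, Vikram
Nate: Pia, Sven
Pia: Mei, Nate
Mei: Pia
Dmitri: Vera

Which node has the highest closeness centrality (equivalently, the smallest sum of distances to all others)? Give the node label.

Sven

Farness (sum of distances to all others) for each node — Dmitri:18, Mei:19, Nate:11, Pia:14, Sven:10, Vera:13, Vikram:15.
The smallest farness is 10, for Sven, so Sven has the highest closeness.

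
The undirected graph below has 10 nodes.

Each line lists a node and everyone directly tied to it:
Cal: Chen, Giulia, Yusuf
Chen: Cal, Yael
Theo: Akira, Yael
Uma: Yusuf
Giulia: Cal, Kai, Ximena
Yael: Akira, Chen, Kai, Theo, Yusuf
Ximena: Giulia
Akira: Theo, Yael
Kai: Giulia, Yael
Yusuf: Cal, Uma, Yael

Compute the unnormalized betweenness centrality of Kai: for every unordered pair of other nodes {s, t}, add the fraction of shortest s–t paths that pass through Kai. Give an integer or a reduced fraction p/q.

6

Pairs whose geodesics pass through Kai — Yael–Ximena: 1; Yael–Giulia: 1; Ximena–Theo: 1; Ximena–Akira: 1; Giulia–Theo: 1; Giulia–Akira: 1.
All other pairs contribute 0.
Summing the contributions gives betweenness(Kai) = 6.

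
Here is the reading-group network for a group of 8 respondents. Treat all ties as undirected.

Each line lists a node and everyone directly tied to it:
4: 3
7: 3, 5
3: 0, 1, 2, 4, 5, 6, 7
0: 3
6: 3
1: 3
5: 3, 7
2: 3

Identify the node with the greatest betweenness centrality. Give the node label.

Unnormalized betweenness of each node: 0:0, 1:0, 2:0, 3:20, 4:0, 5:0, 6:0, 7:0.
3 has the largest value, 20, making it the main broker — the node through which the most shortest paths run.

3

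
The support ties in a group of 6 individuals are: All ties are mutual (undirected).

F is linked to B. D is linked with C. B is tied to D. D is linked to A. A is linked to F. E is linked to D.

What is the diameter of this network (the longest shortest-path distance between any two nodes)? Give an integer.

3

Eccentricity of each node (its greatest distance to any other): A:2, B:2, C:3, D:2, E:3, F:3.
The maximum eccentricity is 3, realized for instance by the pair C–F via C – D – B – F. So the diameter is 3.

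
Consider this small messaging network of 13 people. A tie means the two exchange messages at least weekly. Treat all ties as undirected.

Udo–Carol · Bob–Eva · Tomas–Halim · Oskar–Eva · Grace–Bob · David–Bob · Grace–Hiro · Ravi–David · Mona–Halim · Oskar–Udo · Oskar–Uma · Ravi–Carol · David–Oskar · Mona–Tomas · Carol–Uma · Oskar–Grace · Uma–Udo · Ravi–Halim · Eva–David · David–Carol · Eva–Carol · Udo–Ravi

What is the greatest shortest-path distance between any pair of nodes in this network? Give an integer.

Eccentricity of each node (its greatest distance to any other): Bob:4, Carol:4, David:3, Eva:4, Grace:5, Halim:5, Hiro:6, Mona:6, Oskar:4, Ravi:4, Tomas:6, Udo:3, Uma:4.
The maximum eccentricity is 6, realized for instance by the pair Tomas–Hiro via Tomas – Halim – Ravi – David – Bob – Grace – Hiro. So the diameter is 6.

6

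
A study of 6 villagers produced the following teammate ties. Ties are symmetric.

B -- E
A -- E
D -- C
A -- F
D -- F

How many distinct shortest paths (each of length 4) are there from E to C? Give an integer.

The shortest distance is 4, and the only length-4 path is E–A–F–D–C. So there is exactly 1 shortest path.

1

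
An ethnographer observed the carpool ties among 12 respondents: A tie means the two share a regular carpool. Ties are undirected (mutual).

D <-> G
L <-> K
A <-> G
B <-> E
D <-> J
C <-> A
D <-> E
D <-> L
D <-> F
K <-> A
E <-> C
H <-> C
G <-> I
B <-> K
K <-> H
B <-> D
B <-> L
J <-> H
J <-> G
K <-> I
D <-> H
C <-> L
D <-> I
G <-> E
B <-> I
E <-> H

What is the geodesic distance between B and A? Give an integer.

2

One shortest route is B – K – A, which uses 2 edges, and B and A are not directly tied, so nothing shorter exists. So d(B,A) = 2.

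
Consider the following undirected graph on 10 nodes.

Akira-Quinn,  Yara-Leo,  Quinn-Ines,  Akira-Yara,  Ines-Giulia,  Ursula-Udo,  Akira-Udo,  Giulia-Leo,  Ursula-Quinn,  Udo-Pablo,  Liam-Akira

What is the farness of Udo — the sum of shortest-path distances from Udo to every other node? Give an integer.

19

Distances from Udo: Akira:1, Giulia:4, Ines:3, Leo:3, Liam:2, Pablo:1, Quinn:2, Ursula:1, Yara:2.
Sum = 1 + 4 + 3 + 3 + 2 + 1 + 2 + 1 + 2 = 19.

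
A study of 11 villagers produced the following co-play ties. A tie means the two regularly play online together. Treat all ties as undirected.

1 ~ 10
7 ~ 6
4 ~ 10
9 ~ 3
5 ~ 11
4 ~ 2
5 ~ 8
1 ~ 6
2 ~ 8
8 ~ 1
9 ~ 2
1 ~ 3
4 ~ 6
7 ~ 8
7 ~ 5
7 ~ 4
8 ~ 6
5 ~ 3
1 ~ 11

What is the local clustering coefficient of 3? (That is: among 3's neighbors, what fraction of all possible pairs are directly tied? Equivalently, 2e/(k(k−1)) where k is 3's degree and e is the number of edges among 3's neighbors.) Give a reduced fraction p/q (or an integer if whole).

3's neighbors: 1, 5, and 9 (k = 3).
Possible neighbor pairs: C(3,2) = 3. Edges among them: none → e = 0.
Clustering(3) = 0/3 = 0.

0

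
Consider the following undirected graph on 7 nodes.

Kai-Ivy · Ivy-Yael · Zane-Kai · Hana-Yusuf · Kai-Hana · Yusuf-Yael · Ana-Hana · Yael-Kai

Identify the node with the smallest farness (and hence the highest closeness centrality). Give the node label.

Farness (sum of distances to all others) for each node — Ana:14, Hana:9, Ivy:11, Kai:8, Yael:10, Yusuf:11, Zane:13.
The smallest farness is 8, for Kai, so Kai has the highest closeness.

Kai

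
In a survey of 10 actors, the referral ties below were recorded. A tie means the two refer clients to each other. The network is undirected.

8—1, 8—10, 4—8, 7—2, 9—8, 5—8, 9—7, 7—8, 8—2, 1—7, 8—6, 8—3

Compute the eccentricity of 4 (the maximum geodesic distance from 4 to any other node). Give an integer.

2

Distances from 4: 1:2, 2:2, 3:2, 5:2, 6:2, 7:2, 8:1, 9:2, 10:2.
The largest is 2 (to 9, 10, 2, 7, 1, 6, 3, and 5), so the eccentricity of 4 is 2.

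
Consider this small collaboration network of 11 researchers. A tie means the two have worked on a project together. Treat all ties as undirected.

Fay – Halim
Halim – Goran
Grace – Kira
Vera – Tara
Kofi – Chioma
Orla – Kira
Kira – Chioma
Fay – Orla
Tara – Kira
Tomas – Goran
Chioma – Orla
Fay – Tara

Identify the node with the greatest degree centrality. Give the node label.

Kira

Degrees — Chioma:3, Fay:3, Goran:2, Grace:1, Halim:2, Kira:4, Kofi:1, Orla:3, Tara:3, Tomas:1, Vera:1.
The maximum is 4, attained only by Kira.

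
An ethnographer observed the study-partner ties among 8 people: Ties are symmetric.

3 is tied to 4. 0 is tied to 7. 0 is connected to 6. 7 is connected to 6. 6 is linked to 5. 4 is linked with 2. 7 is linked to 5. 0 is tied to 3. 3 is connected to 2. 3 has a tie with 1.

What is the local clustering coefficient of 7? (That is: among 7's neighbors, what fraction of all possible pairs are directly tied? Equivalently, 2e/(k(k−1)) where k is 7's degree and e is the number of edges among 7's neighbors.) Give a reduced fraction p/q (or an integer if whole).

7's neighbors: 0, 5, and 6 (k = 3).
Possible neighbor pairs: C(3,2) = 3. Edges among them: 0–6, 5–6 → e = 2.
Clustering(7) = 2/3.

2/3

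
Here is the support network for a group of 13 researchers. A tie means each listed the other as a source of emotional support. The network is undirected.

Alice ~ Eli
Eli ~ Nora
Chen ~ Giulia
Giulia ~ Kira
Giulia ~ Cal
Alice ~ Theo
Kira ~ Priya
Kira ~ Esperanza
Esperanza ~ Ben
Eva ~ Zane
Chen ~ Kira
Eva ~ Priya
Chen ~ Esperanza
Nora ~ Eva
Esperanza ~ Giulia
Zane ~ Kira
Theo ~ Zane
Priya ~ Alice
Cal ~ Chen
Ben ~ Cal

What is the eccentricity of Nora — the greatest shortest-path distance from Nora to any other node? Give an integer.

Distances from Nora: Alice:2, Ben:5, Cal:5, Chen:4, Eli:1, Esperanza:4, Eva:1, Giulia:4, Kira:3, Priya:2, Theo:3, Zane:2.
The largest is 5 (to Cal and Ben), so the eccentricity of Nora is 5.

5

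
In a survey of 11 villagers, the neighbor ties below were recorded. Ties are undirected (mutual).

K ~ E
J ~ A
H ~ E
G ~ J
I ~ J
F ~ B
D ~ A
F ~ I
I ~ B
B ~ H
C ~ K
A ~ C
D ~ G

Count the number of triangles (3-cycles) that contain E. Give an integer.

E's neighbors are H and K, but none of them are tied to each other, so no triangle contains E.

0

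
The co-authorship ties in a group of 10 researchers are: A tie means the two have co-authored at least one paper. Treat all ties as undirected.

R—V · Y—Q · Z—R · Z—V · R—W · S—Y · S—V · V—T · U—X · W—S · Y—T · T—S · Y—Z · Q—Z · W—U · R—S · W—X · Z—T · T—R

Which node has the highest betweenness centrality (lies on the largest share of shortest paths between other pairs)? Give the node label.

Unnormalized betweenness of each node: Q:0, R:31/4, S:49/6, T:11/12, U:0, V:1/4, W:14, X:0, Y:13/4, Z:14/3.
W has the largest value, 14, making it the main broker — the node through which the most shortest paths run.

W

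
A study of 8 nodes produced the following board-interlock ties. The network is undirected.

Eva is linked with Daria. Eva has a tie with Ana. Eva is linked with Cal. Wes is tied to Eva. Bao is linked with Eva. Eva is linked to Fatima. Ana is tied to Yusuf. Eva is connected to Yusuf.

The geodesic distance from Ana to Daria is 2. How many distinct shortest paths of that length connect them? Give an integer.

The shortest distance is 2, and the only length-2 path is Ana–Eva–Daria. So there is exactly 1 shortest path.

1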